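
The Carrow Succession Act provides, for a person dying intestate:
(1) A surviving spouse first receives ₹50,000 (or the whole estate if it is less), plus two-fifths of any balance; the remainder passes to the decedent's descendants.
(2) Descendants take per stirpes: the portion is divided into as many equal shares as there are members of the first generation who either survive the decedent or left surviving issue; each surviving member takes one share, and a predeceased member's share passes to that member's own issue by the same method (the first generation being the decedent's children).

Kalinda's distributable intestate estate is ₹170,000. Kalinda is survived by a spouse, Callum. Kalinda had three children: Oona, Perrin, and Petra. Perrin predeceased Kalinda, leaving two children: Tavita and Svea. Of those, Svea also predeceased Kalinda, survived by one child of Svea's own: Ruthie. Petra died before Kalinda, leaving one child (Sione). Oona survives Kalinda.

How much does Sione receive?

Callum first takes ₹50,000, leaving a balance of ₹120,000. Callum then takes two-fifths of the balance (₹48,000), for a total of ₹98,000. The remaining ₹72,000 passes to the descendants.
The descendants' portion (₹72,000) is divided into 3 shares of ₹24,000: Oona takes ₹24,000; Perrin's ₹24,000 share passes to Perrin's issue; Petra's ₹24,000 share passes to Petra's issue.
Perrin's share (₹24,000) is divided into 2 shares of ₹12,000: Tavita takes ₹12,000; Svea's ₹12,000 share passes to Svea's issue.
Svea's share (₹12,000) passes entirely to Ruthie.
Petra's share (₹24,000) passes entirely to Sione.

Sione receives ₹24,000.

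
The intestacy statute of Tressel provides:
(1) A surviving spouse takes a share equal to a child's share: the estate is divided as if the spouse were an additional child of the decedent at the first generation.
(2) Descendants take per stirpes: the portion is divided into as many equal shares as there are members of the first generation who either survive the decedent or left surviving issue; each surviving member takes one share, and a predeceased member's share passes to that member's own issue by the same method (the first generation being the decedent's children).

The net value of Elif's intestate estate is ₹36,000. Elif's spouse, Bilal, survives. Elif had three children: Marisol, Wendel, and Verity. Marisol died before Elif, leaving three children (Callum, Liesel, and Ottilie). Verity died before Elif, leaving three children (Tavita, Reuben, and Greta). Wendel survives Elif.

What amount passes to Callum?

The spouse counts as an additional share at the children's level, so there are 4 primary shares of ₹9,000. Bilal takes one such share (₹9,000).
The children's combined portion (₹27,000) is divided into 3 shares of ₹9,000: Wendel takes ₹9,000; Marisol's ₹9,000 share passes to Marisol's issue; Verity's ₹9,000 share passes to Verity's issue.
Marisol's share (₹9,000) is divided into 3 shares of ₹3,000: Callum, Liesel, and Ottilie each take ₹3,000.
Verity's share (₹9,000) is divided into 3 shares of ₹3,000: Tavita, Reuben, and Greta each take ₹3,000.

Callum receives ₹3,000.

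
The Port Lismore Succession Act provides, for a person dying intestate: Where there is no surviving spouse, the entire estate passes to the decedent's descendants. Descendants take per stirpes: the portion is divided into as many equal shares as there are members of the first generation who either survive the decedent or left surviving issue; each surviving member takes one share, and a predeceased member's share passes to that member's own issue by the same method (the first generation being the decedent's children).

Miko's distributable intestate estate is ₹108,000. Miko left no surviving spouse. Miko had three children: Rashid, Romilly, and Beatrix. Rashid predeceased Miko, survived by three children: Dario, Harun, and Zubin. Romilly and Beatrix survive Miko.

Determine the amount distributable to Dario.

Dario receives ₹12,000.

The entire ₹108,000 passes to the descendants.
That amount (₹108,000) is divided into 3 shares of ₹36,000: Romilly and Beatrix each take ₹36,000; Rashid's ₹36,000 share passes to Rashid's issue.
Rashid's share (₹36,000) is divided into 3 shares of ₹12,000: Dario, Harun, and Zubin each take ₹12,000.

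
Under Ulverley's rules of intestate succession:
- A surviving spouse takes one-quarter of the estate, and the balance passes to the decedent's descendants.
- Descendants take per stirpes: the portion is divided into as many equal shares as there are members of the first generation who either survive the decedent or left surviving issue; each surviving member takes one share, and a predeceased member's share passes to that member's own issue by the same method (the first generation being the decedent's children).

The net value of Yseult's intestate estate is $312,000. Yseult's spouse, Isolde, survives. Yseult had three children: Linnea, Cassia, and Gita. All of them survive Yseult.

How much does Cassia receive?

Isolde takes one-quarter of $312,000 = $78,000. The remaining $234,000 passes to the descendants.
The descendants' portion ($234,000) is divided into 3 shares of $78,000: Linnea, Cassia, and Gita each take $78,000.

Cassia receives $78,000.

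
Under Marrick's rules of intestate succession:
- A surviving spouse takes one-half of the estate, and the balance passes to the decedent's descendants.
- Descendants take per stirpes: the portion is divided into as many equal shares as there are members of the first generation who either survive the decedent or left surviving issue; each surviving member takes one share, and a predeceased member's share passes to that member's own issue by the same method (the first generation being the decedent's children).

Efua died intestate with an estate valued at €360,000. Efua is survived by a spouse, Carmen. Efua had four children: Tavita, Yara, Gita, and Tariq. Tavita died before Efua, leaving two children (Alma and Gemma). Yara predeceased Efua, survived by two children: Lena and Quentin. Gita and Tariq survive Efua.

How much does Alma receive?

Carmen takes one-half of €360,000 = €180,000. The remaining €180,000 passes to the descendants.
The descendants' portion (€180,000) is divided into 4 shares of €45,000: Gita and Tariq each take €45,000; Tavita's €45,000 share passes to Tavita's issue; Yara's €45,000 share passes to Yara's issue.
Tavita's share (€45,000) is divided into 2 shares of €22,500: Alma and Gemma each take €22,500.
Yara's share (€45,000) is divided into 2 shares of €22,500: Lena and Quentin each take €22,500.

Alma receives €22,500.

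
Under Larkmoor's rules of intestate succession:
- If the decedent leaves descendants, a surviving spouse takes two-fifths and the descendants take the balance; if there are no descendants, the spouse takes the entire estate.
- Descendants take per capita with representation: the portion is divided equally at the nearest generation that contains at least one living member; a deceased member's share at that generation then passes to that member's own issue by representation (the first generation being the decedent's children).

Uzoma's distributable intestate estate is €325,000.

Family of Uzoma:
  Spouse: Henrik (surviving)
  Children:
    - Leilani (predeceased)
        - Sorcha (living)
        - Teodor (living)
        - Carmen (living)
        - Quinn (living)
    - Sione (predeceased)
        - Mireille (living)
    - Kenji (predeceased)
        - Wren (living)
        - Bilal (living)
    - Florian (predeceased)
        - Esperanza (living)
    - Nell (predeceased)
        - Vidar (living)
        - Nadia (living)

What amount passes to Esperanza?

Esperanza receives €19,500.

Henrik takes two-fifths of €325,000 = €130,000. The remaining €195,000 passes to the descendants.
No child survives, so the initial division is made at the grandchildren's generation.
The descendants' portion (€195,000) is divided into 10 shares of €19,500: Sorcha, Teodor, Carmen, Quinn, Mireille, Wren, Bilal, Esperanza, Vidar, and Nadia each take €19,500.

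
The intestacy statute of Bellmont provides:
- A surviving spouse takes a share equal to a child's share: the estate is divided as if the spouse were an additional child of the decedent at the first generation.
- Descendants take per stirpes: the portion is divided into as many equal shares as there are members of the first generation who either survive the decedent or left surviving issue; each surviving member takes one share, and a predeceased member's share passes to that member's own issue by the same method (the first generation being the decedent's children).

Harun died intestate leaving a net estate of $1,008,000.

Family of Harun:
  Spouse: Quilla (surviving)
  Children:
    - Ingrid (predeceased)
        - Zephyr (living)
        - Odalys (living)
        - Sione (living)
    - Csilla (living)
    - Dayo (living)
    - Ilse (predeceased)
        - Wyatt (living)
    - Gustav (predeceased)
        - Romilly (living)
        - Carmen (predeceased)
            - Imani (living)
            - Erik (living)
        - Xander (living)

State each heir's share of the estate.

Quilla: $168,000; Zephyr: $56,000; Odalys: $56,000; Sione: $56,000; Csilla: $168,000; Dayo: $168,000; Wyatt: $168,000; Romilly: $56,000; Imani: $28,000; Erik: $28,000; Xander: $56,000

The spouse counts as an additional share at the children's level, so there are 6 primary shares of $168,000. Quilla takes one such share ($168,000).
The children's combined portion ($840,000) is divided into 5 shares of $168,000: Csilla and Dayo each take $168,000; Ingrid's $168,000 share passes to Ingrid's issue; Ilse's $168,000 share passes to Ilse's issue; Gustav's $168,000 share passes to Gustav's issue.
Ingrid's share ($168,000) is divided into 3 shares of $56,000: Zephyr, Odalys, and Sione each take $56,000.
Ilse's share ($168,000) passes entirely to Wyatt.
Gustav's share ($168,000) is divided into 3 shares of $56,000: Romilly and Xander each take $56,000; Carmen's $56,000 share passes to Carmen's issue.
Carmen's share ($56,000) is divided into 2 shares of $28,000: Imani and Erik each take $28,000.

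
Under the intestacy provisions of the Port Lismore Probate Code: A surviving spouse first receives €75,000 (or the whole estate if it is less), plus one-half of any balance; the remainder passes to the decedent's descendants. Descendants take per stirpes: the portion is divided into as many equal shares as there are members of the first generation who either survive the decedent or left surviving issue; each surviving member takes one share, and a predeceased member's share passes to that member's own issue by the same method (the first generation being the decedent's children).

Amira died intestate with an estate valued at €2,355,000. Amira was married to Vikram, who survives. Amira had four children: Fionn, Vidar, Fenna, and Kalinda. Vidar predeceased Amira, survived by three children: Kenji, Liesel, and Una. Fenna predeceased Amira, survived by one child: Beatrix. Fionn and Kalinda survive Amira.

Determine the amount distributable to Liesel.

Liesel receives €95,000.

Vikram first takes €75,000, leaving a balance of €2,280,000. Vikram then takes one-half of the balance (€1,140,000), for a total of €1,215,000. The remaining €1,140,000 passes to the descendants.
The descendants' portion (€1,140,000) is divided into 4 shares of €285,000: Fionn and Kalinda each take €285,000; Vidar's €285,000 share passes to Vidar's issue; Fenna's €285,000 share passes to Fenna's issue.
Vidar's share (€285,000) is divided into 3 shares of €95,000: Kenji, Liesel, and Una each take €95,000.
Fenna's share (€285,000) passes entirely to Beatrix.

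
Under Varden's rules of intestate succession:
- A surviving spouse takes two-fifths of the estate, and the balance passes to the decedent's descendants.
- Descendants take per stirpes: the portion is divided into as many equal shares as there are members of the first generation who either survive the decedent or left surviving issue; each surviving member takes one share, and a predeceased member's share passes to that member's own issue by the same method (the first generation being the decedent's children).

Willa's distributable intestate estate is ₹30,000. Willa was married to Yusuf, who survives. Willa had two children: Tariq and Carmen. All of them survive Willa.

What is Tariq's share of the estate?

Yusuf takes two-fifths of ₹30,000 = ₹12,000. The remaining ₹18,000 passes to the descendants.
The descendants' portion (₹18,000) is divided into 2 shares of ₹9,000: Tariq and Carmen each take ₹9,000.

Tariq receives ₹9,000.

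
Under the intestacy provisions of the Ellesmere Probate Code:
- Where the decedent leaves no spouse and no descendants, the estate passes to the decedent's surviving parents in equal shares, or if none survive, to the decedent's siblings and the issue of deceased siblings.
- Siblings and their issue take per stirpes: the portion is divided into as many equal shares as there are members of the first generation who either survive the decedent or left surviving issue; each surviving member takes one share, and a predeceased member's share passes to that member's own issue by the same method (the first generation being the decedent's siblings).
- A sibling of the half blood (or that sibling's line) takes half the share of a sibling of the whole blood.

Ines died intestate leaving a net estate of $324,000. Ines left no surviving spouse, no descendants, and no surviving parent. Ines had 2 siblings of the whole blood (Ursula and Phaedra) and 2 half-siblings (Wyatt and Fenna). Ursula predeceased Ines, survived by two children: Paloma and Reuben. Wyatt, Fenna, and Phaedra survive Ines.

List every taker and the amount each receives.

The entire $324,000 passes to the siblings and their issue.
Counting each half-blood sibling's line as half a unit, there are 3 units in $324,000, so one unit is $108,000. Whole-blood lines (Ursula and Phaedra) take $108,000 each; half-blood lines (Wyatt and Fenna) take $54,000 each.
Ursula's share ($108,000) is divided into 2 shares of $54,000: Paloma and Reuben each take $54,000.

Wyatt: $54,000; Fenna: $54,000; Paloma: $54,000; Reuben: $54,000; Phaedra: $108,000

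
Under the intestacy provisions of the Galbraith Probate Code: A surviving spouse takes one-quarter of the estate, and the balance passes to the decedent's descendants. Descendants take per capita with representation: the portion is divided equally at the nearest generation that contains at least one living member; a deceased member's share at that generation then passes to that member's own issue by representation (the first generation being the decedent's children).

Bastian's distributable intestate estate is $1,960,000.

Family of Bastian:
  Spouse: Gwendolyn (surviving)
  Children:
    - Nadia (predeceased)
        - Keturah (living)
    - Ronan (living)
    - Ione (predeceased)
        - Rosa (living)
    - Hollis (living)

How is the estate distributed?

Gwendolyn: $490,000; Keturah: $367,500; Ronan: $367,500; Rosa: $367,500; Hollis: $367,500

Gwendolyn takes one-quarter of $1,960,000 = $490,000. The remaining $1,470,000 passes to the descendants.
The descendants' portion ($1,470,000) is divided into 4 shares of $367,500: Ronan and Hollis each take $367,500; Nadia's $367,500 share passes to Nadia's issue; Ione's $367,500 share passes to Ione's issue.
Nadia's share ($367,500) passes entirely to Keturah.
Ione's share ($367,500) passes entirely to Rosa.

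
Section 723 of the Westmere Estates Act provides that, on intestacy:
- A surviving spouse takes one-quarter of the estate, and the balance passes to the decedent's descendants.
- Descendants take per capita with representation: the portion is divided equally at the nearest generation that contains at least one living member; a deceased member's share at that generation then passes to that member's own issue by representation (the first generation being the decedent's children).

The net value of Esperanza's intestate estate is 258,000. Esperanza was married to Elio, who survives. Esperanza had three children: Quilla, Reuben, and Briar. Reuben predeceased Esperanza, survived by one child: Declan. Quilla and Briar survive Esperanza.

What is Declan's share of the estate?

Elio takes one-quarter of 258,000 = 64,500. The remaining 193,500 passes to the descendants.
The descendants' portion (193,500) is divided into 3 shares of 64,500: Quilla and Briar each take 64,500; Reuben's 64,500 share passes to Reuben's issue.
Reuben's share (64,500) passes entirely to Declan.

Declan receives 64,500.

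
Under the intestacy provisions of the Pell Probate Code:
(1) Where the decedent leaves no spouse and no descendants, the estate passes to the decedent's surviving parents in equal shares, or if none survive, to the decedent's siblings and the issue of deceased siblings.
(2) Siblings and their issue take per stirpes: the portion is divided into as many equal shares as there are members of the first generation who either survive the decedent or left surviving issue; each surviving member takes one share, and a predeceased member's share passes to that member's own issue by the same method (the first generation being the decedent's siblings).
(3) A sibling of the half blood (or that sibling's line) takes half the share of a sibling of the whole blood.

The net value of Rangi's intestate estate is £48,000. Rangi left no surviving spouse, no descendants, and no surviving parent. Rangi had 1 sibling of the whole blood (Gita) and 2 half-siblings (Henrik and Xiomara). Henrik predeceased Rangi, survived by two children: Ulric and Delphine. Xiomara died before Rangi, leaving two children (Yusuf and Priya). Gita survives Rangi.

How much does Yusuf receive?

Yusuf receives £6,000.

The entire £48,000 passes to the siblings and their issue.
Counting each half-blood sibling's line as half a unit, there are 2 units in £48,000, so one unit is £24,000. Whole-blood lines (Gita) take £24,000 each; half-blood lines (Henrik and Xiomara) take £12,000 each.
Henrik's share (£12,000) is divided into 2 shares of £6,000: Ulric and Delphine each take £6,000.
Xiomara's share (£12,000) is divided into 2 shares of £6,000: Yusuf and Priya each take £6,000.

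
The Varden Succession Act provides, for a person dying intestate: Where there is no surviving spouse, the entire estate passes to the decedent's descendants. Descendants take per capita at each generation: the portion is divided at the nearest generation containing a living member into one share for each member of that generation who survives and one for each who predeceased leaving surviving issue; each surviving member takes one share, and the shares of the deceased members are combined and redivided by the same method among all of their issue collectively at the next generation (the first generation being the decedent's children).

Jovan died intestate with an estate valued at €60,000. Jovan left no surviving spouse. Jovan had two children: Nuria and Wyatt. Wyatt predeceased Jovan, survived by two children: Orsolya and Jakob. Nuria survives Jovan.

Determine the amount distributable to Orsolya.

Orsolya receives €15,000.

The entire €60,000 passes to the descendants.
That amount (€60,000) is divided at the children's generation into 2 shares of €30,000. Nuria takes €30,000. The remaining share for the deceased Wyatt (€30,000) is carried to the next generation.
That pool (€30,000) is divided at the grandchildren's generation equally among Orsolya and Jakob: €15,000 each.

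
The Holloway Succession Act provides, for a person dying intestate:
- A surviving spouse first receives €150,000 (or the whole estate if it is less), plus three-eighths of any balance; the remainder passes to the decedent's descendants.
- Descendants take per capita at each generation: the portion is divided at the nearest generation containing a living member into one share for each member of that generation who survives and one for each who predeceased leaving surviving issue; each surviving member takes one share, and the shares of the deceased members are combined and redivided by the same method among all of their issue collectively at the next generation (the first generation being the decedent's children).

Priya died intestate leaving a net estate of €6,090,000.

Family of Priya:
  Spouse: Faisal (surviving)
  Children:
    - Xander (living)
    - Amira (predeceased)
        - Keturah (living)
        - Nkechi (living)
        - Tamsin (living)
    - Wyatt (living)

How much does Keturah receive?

Faisal first takes €150,000, leaving a balance of €5,940,000. Faisal then takes three-eighths of the balance (€2,227,500), for a total of €2,377,500. The remaining €3,712,500 passes to the descendants.
The descendants' portion (€3,712,500) is divided at the children's generation into 3 shares of €1,237,500. Xander and Wyatt each take €1,237,500. The remaining share for the deceased Amira (€1,237,500) is carried to the next generation.
That pool (€1,237,500) is divided at the grandchildren's generation equally among Keturah, Nkechi, and Tamsin: €412,500 each.

Keturah receives €412,500.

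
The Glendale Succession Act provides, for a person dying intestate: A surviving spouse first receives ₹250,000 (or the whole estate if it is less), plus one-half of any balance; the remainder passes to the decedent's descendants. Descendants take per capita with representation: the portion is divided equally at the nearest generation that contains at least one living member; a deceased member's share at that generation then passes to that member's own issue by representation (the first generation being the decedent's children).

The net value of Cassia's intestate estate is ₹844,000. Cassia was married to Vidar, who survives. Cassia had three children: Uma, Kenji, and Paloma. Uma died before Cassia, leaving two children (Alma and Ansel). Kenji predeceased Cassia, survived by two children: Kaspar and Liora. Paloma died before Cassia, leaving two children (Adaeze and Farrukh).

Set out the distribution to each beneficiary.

Vidar first takes ₹250,000, leaving a balance of ₹594,000. Vidar then takes one-half of the balance (₹297,000), for a total of ₹547,000. The remaining ₹297,000 passes to the descendants.
No child survives, so the initial division is made at the grandchildren's generation.
The descendants' portion (₹297,000) is divided into 6 shares of ₹49,500: Alma, Ansel, Kaspar, Liora, Adaeze, and Farrukh each take ₹49,500.

Vidar: ₹547,000; Alma: ₹49,500; Ansel: ₹49,500; Kaspar: ₹49,500; Liora: ₹49,500; Adaeze: ₹49,500; Farrukh: ₹49,500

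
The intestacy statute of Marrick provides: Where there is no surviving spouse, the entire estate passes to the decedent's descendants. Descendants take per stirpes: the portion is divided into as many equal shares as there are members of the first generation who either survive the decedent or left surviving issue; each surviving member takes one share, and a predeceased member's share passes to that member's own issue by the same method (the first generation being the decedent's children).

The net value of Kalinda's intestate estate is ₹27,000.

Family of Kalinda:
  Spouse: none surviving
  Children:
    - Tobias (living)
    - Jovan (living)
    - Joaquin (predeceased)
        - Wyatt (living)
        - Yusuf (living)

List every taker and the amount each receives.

Tobias: ₹9,000; Jovan: ₹9,000; Wyatt: ₹4,500; Yusuf: ₹4,500

The entire ₹27,000 passes to the descendants.
That amount (₹27,000) is divided into 3 shares of ₹9,000: Tobias and Jovan each take ₹9,000; Joaquin's ₹9,000 share passes to Joaquin's issue.
Joaquin's share (₹9,000) is divided into 2 shares of ₹4,500: Wyatt and Yusuf each take ₹4,500.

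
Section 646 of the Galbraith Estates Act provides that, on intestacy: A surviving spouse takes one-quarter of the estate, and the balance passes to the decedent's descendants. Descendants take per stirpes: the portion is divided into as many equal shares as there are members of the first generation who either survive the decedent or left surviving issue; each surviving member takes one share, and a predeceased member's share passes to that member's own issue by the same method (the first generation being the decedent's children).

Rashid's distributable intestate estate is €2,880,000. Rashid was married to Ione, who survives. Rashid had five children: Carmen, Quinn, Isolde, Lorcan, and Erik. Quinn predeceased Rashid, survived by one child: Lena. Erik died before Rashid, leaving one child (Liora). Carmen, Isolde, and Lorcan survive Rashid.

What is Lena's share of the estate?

Ione takes one-quarter of €2,880,000 = €720,000. The remaining €2,160,000 passes to the descendants.
The descendants' portion (€2,160,000) is divided into 5 shares of €432,000: Carmen, Isolde, and Lorcan each take €432,000; Quinn's €432,000 share passes to Quinn's issue; Erik's €432,000 share passes to Erik's issue.
Quinn's share (€432,000) passes entirely to Lena.
Erik's share (€432,000) passes entirely to Liora.

Lena receives €432,000.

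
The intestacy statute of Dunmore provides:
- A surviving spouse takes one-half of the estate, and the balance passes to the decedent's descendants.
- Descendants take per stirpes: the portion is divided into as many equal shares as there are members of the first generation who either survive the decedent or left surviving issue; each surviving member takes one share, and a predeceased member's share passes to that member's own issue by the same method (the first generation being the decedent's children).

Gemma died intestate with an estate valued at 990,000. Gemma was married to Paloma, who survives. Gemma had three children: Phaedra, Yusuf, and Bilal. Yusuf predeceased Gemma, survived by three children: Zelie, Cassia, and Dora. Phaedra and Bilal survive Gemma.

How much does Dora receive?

Dora receives 55,000.

Paloma takes one-half of 990,000 = 495,000. The remaining 495,000 passes to the descendants.
The descendants' portion (495,000) is divided into 3 shares of 165,000: Phaedra and Bilal each take 165,000; Yusuf's 165,000 share passes to Yusuf's issue.
Yusuf's share (165,000) is divided into 3 shares of 55,000: Zelie, Cassia, and Dora each take 55,000.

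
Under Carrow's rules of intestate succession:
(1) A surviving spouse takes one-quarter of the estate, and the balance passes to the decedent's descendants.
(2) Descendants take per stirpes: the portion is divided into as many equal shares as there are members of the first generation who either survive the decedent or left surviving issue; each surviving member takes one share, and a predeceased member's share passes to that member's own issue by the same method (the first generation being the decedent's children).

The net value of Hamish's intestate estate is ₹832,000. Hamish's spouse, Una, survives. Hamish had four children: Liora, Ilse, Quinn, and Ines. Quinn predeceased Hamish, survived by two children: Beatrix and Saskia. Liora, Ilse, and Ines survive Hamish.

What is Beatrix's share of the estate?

Una takes one-quarter of ₹832,000 = ₹208,000. The remaining ₹624,000 passes to the descendants.
The descendants' portion (₹624,000) is divided into 4 shares of ₹156,000: Liora, Ilse, and Ines each take ₹156,000; Quinn's ₹156,000 share passes to Quinn's issue.
Quinn's share (₹156,000) is divided into 2 shares of ₹78,000: Beatrix and Saskia each take ₹78,000.

Beatrix receives ₹78,000.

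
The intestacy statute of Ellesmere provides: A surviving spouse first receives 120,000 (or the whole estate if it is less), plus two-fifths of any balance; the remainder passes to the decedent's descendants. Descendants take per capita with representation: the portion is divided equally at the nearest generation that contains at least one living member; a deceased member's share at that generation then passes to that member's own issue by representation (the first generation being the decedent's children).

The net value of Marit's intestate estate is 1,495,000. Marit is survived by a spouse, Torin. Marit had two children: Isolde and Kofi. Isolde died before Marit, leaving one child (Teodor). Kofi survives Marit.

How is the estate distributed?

Torin first takes 120,000, leaving a balance of 1,375,000. Torin then takes two-fifths of the balance (550,000), for a total of 670,000. The remaining 825,000 passes to the descendants.
The descendants' portion (825,000) is divided into 2 shares of 412,500: Kofi takes 412,500; Isolde's 412,500 share passes to Isolde's issue.
Isolde's share (412,500) passes entirely to Teodor.

Torin: 670,000; Teodor: 412,500; Kofi: 412,500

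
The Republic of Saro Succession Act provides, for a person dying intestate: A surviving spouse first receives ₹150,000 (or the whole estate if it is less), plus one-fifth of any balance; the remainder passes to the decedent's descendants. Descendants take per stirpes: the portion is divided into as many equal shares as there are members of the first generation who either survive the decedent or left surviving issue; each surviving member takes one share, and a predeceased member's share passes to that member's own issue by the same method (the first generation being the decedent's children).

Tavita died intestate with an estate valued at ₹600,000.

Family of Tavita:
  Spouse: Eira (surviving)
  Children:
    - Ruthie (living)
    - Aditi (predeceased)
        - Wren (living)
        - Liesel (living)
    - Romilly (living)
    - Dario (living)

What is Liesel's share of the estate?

Liesel receives ₹45,000.

Eira first takes ₹150,000, leaving a balance of ₹450,000. Eira then takes one-fifth of the balance (₹90,000), for a total of ₹240,000. The remaining ₹360,000 passes to the descendants.
The descendants' portion (₹360,000) is divided into 4 shares of ₹90,000: Ruthie, Romilly, and Dario each take ₹90,000; Aditi's ₹90,000 share passes to Aditi's issue.
Aditi's share (₹90,000) is divided into 2 shares of ₹45,000: Wren and Liesel each take ₹45,000.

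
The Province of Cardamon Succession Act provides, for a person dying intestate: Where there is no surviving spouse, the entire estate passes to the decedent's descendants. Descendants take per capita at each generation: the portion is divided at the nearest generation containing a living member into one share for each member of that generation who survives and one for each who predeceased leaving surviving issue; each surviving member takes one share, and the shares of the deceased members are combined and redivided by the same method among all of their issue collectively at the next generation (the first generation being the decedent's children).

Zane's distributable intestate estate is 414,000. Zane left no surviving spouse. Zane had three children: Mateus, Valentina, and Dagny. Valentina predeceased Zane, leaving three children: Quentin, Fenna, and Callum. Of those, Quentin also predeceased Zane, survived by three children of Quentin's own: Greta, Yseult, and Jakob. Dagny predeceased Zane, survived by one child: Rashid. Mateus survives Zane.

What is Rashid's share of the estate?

Rashid receives 69,000.

The entire 414,000 passes to the descendants.
That amount (414,000) is divided at the children's generation into 3 shares of 138,000. Mateus takes 138,000. The 2 shares of the deceased (Valentina and Dagny) are combined into a pool of 276,000.
That pool (276,000) is divided at the grandchildren's generation into 4 shares of 69,000. Fenna, Callum, and Rashid each take 69,000. The remaining share for the deceased Quentin (69,000) is carried to the next generation.
That pool (69,000) is divided at the great-grandchildren's generation equally among Greta, Yseult, and Jakob: 23,000 each.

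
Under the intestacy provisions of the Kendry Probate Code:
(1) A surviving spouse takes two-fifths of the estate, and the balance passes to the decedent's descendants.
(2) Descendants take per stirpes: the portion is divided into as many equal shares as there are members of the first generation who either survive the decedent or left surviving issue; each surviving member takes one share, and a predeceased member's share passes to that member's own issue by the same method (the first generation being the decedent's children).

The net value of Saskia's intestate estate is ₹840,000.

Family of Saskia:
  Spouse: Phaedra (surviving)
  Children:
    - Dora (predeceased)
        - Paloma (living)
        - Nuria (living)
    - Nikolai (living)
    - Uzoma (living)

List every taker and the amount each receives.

Phaedra: ₹336,000; Paloma: ₹84,000; Nuria: ₹84,000; Nikolai: ₹168,000; Uzoma: ₹168,000

Phaedra takes two-fifths of ₹840,000 = ₹336,000. The remaining ₹504,000 passes to the descendants.
The descendants' portion (₹504,000) is divided into 3 shares of ₹168,000: Nikolai and Uzoma each take ₹168,000; Dora's ₹168,000 share passes to Dora's issue.
Dora's share (₹168,000) is divided into 2 shares of ₹84,000: Paloma and Nuria each take ₹84,000.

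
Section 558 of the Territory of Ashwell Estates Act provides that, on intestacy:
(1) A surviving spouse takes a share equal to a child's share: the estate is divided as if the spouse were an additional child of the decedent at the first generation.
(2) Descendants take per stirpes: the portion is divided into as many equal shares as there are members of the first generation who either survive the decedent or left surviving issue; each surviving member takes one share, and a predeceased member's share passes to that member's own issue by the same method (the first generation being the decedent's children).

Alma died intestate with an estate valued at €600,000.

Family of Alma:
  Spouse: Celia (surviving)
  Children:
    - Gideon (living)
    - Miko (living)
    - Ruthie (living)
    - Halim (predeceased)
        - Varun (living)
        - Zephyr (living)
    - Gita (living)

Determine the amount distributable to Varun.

Varun receives €50,000.

The spouse counts as an additional share at the children's level, so there are 6 primary shares of €100,000. Celia takes one such share (€100,000).
The children's combined portion (€500,000) is divided into 5 shares of €100,000: Gideon, Miko, Ruthie, and Gita each take €100,000; Halim's €100,000 share passes to Halim's issue.
Halim's share (€100,000) is divided into 2 shares of €50,000: Varun and Zephyr each take €50,000.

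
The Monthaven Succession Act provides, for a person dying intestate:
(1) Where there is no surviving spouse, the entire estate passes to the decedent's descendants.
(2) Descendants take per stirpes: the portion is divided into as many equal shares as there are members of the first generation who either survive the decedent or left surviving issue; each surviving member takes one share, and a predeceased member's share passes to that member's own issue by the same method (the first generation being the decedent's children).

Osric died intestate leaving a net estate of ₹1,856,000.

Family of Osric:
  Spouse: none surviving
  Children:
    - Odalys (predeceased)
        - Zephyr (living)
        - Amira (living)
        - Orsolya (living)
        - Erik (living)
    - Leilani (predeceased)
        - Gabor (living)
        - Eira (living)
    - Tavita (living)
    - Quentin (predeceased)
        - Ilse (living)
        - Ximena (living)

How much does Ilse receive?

The entire ₹1,856,000 passes to the descendants.
That amount (₹1,856,000) is divided into 4 shares of ₹464,000: Tavita takes ₹464,000; Odalys's ₹464,000 share passes to Odalys's issue; Leilani's ₹464,000 share passes to Leilani's issue; Quentin's ₹464,000 share passes to Quentin's issue.
Odalys's share (₹464,000) is divided into 4 shares of ₹116,000: Zephyr, Amira, Orsolya, and Erik each take ₹116,000.
Leilani's share (₹464,000) is divided into 2 shares of ₹232,000: Gabor and Eira each take ₹232,000.
Quentin's share (₹464,000) is divided into 2 shares of ₹232,000: Ilse and Ximena each take ₹232,000.

Ilse receives ₹232,000.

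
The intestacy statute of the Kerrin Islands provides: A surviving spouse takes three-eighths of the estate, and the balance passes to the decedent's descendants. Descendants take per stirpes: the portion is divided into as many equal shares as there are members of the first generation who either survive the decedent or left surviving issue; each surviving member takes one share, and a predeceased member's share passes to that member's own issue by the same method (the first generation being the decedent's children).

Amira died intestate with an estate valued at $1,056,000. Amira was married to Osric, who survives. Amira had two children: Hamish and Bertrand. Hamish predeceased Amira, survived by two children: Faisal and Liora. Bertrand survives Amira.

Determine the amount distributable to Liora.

Osric takes three-eighths of $1,056,000 = $396,000. The remaining $660,000 passes to the descendants.
The descendants' portion ($660,000) is divided into 2 shares of $330,000: Bertrand takes $330,000; Hamish's $330,000 share passes to Hamish's issue.
Hamish's share ($330,000) is divided into 2 shares of $165,000: Faisal and Liora each take $165,000.

Liora receives $165,000.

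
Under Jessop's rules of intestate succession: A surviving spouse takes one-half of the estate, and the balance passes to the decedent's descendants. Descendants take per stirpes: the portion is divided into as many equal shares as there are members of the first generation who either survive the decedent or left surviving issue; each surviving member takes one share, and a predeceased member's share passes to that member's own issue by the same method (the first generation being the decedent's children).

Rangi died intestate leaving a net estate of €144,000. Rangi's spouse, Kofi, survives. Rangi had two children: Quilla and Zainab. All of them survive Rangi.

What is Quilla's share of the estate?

Kofi takes one-half of €144,000 = €72,000. The remaining €72,000 passes to the descendants.
The descendants' portion (€72,000) is divided into 2 shares of €36,000: Quilla and Zainab each take €36,000.

Quilla receives €36,000.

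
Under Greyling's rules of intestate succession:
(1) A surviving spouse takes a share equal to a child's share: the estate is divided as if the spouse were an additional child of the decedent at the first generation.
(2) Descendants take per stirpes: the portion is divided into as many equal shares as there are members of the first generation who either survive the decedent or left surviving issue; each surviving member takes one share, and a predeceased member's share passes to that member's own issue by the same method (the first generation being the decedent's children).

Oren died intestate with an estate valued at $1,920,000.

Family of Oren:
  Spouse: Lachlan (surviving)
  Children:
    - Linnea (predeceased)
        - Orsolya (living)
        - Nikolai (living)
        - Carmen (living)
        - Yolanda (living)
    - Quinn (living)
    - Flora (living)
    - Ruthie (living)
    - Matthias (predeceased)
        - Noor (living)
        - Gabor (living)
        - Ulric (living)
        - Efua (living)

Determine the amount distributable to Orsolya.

Orsolya receives $80,000.

The spouse counts as an additional share at the children's level, so there are 6 primary shares of $320,000. Lachlan takes one such share ($320,000).
The children's combined portion ($1,600,000) is divided into 5 shares of $320,000: Quinn, Flora, and Ruthie each take $320,000; Linnea's $320,000 share passes to Linnea's issue; Matthias's $320,000 share passes to Matthias's issue.
Linnea's share ($320,000) is divided into 4 shares of $80,000: Orsolya, Nikolai, Carmen, and Yolanda each take $80,000.
Matthias's share ($320,000) is divided into 4 shares of $80,000: Noor, Gabor, Ulric, and Efua each take $80,000.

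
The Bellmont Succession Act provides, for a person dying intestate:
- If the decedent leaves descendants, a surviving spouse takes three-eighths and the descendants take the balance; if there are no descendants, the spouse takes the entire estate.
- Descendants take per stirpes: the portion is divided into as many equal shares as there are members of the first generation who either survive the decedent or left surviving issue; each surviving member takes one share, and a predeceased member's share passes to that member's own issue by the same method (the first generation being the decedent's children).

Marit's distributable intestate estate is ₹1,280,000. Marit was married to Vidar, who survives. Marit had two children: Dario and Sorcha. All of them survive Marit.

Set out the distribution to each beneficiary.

Vidar takes three-eighths of ₹1,280,000 = ₹480,000. The remaining ₹800,000 passes to the descendants.
The descendants' portion (₹800,000) is divided into 2 shares of ₹400,000: Dario and Sorcha each take ₹400,000.

Vidar: ₹480,000; Dario: ₹400,000; Sorcha: ₹400,000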